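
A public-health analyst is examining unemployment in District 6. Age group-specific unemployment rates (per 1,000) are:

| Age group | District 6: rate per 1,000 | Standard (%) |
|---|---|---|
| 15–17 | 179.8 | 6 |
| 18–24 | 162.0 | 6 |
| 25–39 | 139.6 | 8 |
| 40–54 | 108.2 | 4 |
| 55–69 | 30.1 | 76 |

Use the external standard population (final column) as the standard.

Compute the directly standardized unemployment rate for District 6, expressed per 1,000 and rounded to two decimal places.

Standard weights: 0.06, 0.06, 0.08, 0.04, 0.76.
Standardized rate: 0.0600×179.8 + 0.0600×162.0 + 0.0800×139.6 + 0.0400×108.2 + 0.7600×30.1 = 58.8800 per 1,000.

58.88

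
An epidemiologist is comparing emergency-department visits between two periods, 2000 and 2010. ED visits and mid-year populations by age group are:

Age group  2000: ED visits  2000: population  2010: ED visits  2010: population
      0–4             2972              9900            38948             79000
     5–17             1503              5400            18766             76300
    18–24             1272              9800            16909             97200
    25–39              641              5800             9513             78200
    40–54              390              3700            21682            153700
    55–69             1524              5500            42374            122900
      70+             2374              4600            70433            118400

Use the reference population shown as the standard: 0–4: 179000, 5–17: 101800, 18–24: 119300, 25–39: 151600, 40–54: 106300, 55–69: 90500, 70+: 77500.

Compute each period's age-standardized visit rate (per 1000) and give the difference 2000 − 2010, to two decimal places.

Age-specific rates per 1000 for 2000: 300.202, 278.333, 129.796, 110.517, 105.405, 277.091, 516.087.
For 2010: 493.013, 245.950, 173.961, 121.650, 141.067, 344.784, 594.873.
Standard total = 826000; weights = 0.2167, 0.1232, 0.1444, 0.1835, 0.1287, 0.1096, 0.0938.
2000: 0.2167×300.202 + 0.1232×278.333 + 0.1444×129.796 + 0.1835×110.517 + 0.1287×105.405 + 0.1096×277.091 + 0.0938×516.087 = 230.7356 per 1000.
2010: 0.2167×493.013 + 0.1232×245.950 + 0.1444×173.961 + 0.1835×121.650 + 0.1287×141.067 + 0.1096×344.784 + 0.0938×594.873 = 296.3483 per 1000.
Difference = 230.7356 − 296.3483 = -65.6127.

-65.61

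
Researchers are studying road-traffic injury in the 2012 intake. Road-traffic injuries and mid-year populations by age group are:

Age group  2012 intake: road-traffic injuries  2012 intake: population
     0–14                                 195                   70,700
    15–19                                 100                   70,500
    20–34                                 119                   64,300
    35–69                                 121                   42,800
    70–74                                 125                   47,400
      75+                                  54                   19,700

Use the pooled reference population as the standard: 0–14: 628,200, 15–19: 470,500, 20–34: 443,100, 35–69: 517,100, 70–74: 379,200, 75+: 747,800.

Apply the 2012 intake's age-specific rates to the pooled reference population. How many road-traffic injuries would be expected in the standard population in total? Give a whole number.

7732

Age-specific rates per 100,000 for the 2012 intake: 275.81, 141.84, 185.07, 282.71, 263.71, 274.11.
Expected road-traffic injuries = Σ (standard pop × age-specific rate ÷ 100,000)
= 628,200×275.81/100,000 + 470,500×141.84/100,000 + 443,100×185.07/100,000 + 517,100×282.71/100,000 + 379,200×263.71/100,000 + 747,800×274.11/100,000
= 1732.66 + 667.38 + 820.05 + 1461.89 + 1000.00 + 2049.81 = 7731.78.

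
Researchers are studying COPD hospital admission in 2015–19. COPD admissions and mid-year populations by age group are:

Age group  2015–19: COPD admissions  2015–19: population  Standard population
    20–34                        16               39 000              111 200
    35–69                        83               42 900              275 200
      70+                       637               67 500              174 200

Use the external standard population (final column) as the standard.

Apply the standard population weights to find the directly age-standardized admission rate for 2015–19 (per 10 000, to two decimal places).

39.64

Age-specific rates per 10 000 for 2015–19: 4.10, 19.35, 94.37.
Standard total = 560 600; weights = 0.1984, 0.4909, 0.3107.
Standardized rate: 0.1984×4.10 + 0.4909×19.35 + 0.3107×94.37 = 39.6359 per 10 000.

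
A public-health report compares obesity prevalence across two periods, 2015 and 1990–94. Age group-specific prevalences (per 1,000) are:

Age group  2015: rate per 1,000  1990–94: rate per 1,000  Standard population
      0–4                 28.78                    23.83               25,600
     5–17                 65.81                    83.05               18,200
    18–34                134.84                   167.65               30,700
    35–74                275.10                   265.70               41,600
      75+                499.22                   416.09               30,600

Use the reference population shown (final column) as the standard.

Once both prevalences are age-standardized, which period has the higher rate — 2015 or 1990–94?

2015

Standard total = 146,700; weights = 0.1745, 0.1241, 0.2093, 0.2836, 0.2086.
2015: 0.1745×28.78 + 0.1241×65.81 + 0.2093×134.84 + 0.2836×275.10 + 0.2086×499.22 = 223.5473 per 1,000.
1990–94: 0.1745×23.83 + 0.1241×83.05 + 0.2093×167.65 + 0.2836×265.70 + 0.2086×416.09 = 211.6829 per 1,000.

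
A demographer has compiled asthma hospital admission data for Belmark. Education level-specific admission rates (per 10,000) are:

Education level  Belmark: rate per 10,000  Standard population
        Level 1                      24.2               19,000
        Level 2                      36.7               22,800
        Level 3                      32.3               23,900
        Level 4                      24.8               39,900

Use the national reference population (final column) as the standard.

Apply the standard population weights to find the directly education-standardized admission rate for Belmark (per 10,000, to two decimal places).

28.96

Standard total = 105,600; weights = 0.1799, 0.2159, 0.2263, 0.3778.
Standardized rate: 0.1799×24.2 + 0.2159×36.7 + 0.2263×32.3 + 0.3778×24.8 = 28.9588 per 10,000.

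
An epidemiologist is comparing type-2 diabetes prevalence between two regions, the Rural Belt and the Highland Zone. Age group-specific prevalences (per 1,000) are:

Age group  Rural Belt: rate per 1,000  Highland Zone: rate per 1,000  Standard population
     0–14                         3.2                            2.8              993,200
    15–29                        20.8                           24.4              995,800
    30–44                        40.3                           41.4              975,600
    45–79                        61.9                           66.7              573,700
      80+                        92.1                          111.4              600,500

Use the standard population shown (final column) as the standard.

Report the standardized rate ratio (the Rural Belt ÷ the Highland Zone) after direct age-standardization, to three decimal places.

0.892

Standard total = 4,138,800; weights = 0.2400, 0.2406, 0.2357, 0.1386, 0.1451.
The Rural Belt: 0.2400×3.2 + 0.2406×20.8 + 0.2357×40.3 + 0.1386×61.9 + 0.1451×92.1 = 37.2150 per 1,000.
The Highland Zone: 0.2400×2.8 + 0.2406×24.4 + 0.2357×41.4 + 0.1386×66.7 + 0.1451×111.4 = 41.7101 per 1,000.
Ratio = 37.2150 ÷ 41.7101 = 0.89223.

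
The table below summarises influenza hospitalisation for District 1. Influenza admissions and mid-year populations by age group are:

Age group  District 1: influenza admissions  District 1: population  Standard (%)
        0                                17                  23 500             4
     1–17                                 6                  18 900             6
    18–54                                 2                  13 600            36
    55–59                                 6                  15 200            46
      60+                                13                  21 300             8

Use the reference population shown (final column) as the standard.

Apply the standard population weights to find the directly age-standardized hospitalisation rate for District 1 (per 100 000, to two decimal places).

33.13

Age-specific rates per 100 000 for District 1: 72.34, 31.75, 14.71, 39.47, 61.03.
Standard weights: 0.04, 0.06, 0.36, 0.46, 0.08.
Standardized rate: 0.0400×72.34 + 0.0600×31.75 + 0.3600×14.71 + 0.4600×39.47 + 0.0800×61.03 = 33.1330 per 100 000.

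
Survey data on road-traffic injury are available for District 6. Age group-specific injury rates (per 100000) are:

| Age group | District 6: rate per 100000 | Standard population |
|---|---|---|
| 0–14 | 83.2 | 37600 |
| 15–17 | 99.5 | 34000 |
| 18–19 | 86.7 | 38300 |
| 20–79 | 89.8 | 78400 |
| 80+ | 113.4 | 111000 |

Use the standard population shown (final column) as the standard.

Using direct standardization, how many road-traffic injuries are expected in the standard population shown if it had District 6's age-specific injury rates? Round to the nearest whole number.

Expected road-traffic injuries = Σ (standard pop × age-specific rate ÷ 100000)
= 37600×83.2/100000 + 34000×99.5/100000 + 38300×86.7/100000 + 78400×89.8/100000 + 111000×113.4/100000
= 31.28 + 33.83 + 33.21 + 70.40 + 125.87 = 294.60.

295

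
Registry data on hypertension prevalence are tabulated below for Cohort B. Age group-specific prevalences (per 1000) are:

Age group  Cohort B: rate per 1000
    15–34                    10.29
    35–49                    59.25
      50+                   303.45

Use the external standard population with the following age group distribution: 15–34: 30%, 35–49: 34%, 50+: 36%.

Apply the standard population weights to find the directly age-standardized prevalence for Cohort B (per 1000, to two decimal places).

132.47

Standard weights: 0.30, 0.34, 0.36.
Standardized rate: 0.3000×10.29 + 0.3400×59.25 + 0.3600×303.45 = 132.4740 per 1000.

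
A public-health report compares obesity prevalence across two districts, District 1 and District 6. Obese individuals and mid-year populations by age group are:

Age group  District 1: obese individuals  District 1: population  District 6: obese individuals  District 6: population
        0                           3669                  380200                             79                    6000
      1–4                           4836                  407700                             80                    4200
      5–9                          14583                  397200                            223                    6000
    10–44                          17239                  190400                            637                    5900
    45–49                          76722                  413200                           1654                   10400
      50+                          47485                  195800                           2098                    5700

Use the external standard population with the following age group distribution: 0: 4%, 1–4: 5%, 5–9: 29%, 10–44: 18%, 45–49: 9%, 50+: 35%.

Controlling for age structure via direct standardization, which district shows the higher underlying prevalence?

Age-specific rates per 1000 for District 1: 9.650, 11.862, 36.715, 90.541, 185.678, 242.518.
For District 6: 13.167, 19.048, 37.167, 107.966, 159.038, 368.070.
Standard weights: 0.04, 0.05, 0.29, 0.18, 0.09, 0.35.
District 1: 0.0400×9.650 + 0.0500×11.862 + 0.2900×36.715 + 0.1800×90.541 + 0.0900×185.678 + 0.3500×242.518 = 129.5159 per 1000.
District 6: 0.0400×13.167 + 0.0500×19.048 + 0.2900×37.167 + 0.1800×107.966 + 0.0900×159.038 + 0.3500×368.070 = 174.8293 per 1000.

District 6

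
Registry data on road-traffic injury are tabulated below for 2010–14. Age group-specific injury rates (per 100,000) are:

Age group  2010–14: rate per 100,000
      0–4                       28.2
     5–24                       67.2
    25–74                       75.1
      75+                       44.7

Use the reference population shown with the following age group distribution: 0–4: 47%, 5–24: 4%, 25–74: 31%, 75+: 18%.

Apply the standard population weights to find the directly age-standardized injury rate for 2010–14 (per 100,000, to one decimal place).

47.3

Standard weights: 0.47, 0.04, 0.31, 0.18.
Standardized rate: 0.4700×28.2 + 0.0400×67.2 + 0.3100×75.1 + 0.1800×44.7 = 47.2690 per 100,000.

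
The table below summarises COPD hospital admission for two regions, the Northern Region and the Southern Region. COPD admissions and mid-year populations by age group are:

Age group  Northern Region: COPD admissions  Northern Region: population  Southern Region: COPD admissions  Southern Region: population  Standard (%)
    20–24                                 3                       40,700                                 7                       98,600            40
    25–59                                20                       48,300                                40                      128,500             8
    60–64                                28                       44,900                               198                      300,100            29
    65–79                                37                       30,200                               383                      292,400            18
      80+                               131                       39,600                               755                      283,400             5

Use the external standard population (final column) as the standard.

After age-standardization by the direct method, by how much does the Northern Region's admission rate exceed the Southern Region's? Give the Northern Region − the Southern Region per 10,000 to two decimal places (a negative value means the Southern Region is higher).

0.16

Age-specific rates per 10,000 for the Northern Region: 0.74, 4.14, 6.24, 12.25, 33.08.
For the Southern Region: 0.71, 3.11, 6.60, 13.10, 26.64.
Standard weights: 0.40, 0.08, 0.29, 0.18, 0.05.
The Northern Region: 0.4000×0.74 + 0.0800×4.14 + 0.2900×6.24 + 0.1800×12.25 + 0.0500×33.08 = 6.2939 per 10,000.
The Southern Region: 0.4000×0.71 + 0.0800×3.11 + 0.2900×6.60 + 0.1800×13.10 + 0.0500×26.64 = 6.1361 per 10,000.
Difference = 6.2939 − 6.1361 = 0.1578.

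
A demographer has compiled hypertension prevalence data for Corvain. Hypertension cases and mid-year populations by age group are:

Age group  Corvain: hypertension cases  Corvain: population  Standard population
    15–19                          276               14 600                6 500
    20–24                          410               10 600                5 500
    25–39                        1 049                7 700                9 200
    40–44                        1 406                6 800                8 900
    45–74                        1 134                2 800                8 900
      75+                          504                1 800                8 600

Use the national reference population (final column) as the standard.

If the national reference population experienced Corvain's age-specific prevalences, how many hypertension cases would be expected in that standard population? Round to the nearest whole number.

Age-specific rates per 1 000 for Corvain: 18.904, 38.679, 136.234, 206.765, 405.000, 280.000.
Expected hypertension cases = Σ (standard pop × age-specific rate ÷ 1 000)
= 6 500×18.904/1 000 + 5 500×38.679/1 000 + 9 200×136.234/1 000 + 8 900×206.765/1 000 + 8 900×405.000/1 000 + 8 600×280.000/1 000
= 122.88 + 212.74 + 1253.35 + 1840.21 + 3604.50 + 2408.00 = 9441.67.

9442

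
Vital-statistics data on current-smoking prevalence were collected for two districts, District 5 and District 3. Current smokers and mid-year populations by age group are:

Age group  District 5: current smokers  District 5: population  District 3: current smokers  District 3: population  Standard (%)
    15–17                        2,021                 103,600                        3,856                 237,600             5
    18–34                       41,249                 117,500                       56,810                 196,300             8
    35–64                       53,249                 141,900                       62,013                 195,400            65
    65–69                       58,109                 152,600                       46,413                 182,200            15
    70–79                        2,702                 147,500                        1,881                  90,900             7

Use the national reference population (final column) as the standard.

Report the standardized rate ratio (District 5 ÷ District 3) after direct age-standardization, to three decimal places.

Age-specific rates per 1,000 for District 5: 19.508, 351.055, 375.257, 380.793, 18.319.
For District 3: 16.229, 289.404, 317.364, 254.737, 20.693.
Standard weights: 0.05, 0.08, 0.65, 0.15, 0.07.
District 5: 0.0500×19.508 + 0.0800×351.055 + 0.6500×375.257 + 0.1500×380.793 + 0.0700×18.319 = 331.3783 per 1,000.
District 3: 0.0500×16.229 + 0.0800×289.404 + 0.6500×317.364 + 0.1500×254.737 + 0.0700×20.693 = 269.9096 per 1,000.
Ratio = 331.3783 ÷ 269.9096 = 1.22774.

1.228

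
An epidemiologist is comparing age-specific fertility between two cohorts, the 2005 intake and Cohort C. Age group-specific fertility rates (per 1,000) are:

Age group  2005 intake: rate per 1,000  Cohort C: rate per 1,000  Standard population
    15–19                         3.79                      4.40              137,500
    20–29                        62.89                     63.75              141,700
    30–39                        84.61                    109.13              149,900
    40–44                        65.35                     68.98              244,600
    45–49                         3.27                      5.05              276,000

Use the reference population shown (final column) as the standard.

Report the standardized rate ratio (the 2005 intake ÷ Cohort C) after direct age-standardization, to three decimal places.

Standard total = 949,700; weights = 0.1448, 0.1492, 0.1578, 0.2576, 0.2906.
The 2005 intake: 0.1448×3.79 + 0.1492×62.89 + 0.1578×84.61 + 0.2576×65.35 + 0.2906×3.27 = 41.0686 per 1,000.
Cohort C: 0.1448×4.40 + 0.1492×63.75 + 0.1578×109.13 + 0.2576×68.98 + 0.2906×5.05 = 46.6076 per 1,000.
Ratio = 41.0686 ÷ 46.6076 = 0.88116.

0.881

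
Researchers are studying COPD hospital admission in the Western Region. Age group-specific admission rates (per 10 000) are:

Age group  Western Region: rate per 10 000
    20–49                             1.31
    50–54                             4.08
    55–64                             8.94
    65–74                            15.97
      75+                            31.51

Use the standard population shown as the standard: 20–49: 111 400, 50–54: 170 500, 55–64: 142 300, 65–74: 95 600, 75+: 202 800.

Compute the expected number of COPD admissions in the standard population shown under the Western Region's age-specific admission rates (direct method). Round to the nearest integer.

1003

Expected COPD admissions = Σ (standard pop × age-specific rate ÷ 10 000)
= 111 400×1.31/10 000 + 170 500×4.08/10 000 + 142 300×8.94/10 000 + 95 600×15.97/10 000 + 202 800×31.51/10 000
= 14.59 + 69.56 + 127.22 + 152.67 + 639.02 = 1003.07.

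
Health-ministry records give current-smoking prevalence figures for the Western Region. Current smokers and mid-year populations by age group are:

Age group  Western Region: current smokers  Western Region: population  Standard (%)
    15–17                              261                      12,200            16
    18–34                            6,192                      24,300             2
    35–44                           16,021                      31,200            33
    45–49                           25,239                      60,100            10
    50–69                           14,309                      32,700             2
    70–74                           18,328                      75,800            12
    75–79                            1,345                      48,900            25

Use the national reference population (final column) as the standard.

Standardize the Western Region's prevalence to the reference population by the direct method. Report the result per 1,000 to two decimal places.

264.61

Age-specific rates per 1,000 for the Western Region: 21.393, 254.815, 513.494, 419.950, 437.584, 241.794, 27.505.
Standard weights: 0.16, 0.02, 0.33, 0.10, 0.02, 0.12, 0.25.
Standardized rate: 0.1600×21.393 + 0.0200×254.815 + 0.3300×513.494 + 0.1000×419.950 + 0.0200×437.584 + 0.1200×241.794 + 0.2500×27.505 = 264.6104 per 1,000.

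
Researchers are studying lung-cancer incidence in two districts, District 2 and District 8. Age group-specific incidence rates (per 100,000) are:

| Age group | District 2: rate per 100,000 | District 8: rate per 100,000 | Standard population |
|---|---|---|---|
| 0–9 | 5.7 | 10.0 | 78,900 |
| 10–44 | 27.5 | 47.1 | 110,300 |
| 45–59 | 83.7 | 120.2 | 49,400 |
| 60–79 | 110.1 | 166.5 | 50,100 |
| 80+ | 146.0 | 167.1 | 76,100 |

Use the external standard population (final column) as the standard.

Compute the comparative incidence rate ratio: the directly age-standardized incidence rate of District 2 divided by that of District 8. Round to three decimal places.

0.735

Standard total = 364,800; weights = 0.2163, 0.3024, 0.1354, 0.1373, 0.2086.
District 2: 0.2163×5.7 + 0.3024×27.5 + 0.1354×83.7 + 0.1373×110.1 + 0.2086×146.0 = 66.4593 per 100,000.
District 8: 0.2163×10.0 + 0.3024×47.1 + 0.1354×120.2 + 0.1373×166.5 + 0.2086×167.1 = 90.4056 per 100,000.
Ratio = 66.4593 ÷ 90.4056 = 0.73512.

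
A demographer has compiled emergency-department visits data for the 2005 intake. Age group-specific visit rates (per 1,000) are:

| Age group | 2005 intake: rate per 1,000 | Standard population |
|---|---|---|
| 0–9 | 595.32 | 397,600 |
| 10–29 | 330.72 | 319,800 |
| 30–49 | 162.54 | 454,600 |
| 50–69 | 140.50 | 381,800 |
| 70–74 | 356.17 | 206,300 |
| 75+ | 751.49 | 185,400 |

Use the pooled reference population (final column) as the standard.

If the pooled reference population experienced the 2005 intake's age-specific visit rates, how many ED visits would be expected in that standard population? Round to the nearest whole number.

Expected ED visits = Σ (standard pop × age-specific rate ÷ 1,000)
= 397,600×595.32/1,000 + 319,800×330.72/1,000 + 454,600×162.54/1,000 + 381,800×140.50/1,000 + 206,300×356.17/1,000 + 185,400×751.49/1,000
= 236699.23 + 105764.26 + 73890.68 + 53642.90 + 73477.87 + 139326.25 = 682801.19.

682801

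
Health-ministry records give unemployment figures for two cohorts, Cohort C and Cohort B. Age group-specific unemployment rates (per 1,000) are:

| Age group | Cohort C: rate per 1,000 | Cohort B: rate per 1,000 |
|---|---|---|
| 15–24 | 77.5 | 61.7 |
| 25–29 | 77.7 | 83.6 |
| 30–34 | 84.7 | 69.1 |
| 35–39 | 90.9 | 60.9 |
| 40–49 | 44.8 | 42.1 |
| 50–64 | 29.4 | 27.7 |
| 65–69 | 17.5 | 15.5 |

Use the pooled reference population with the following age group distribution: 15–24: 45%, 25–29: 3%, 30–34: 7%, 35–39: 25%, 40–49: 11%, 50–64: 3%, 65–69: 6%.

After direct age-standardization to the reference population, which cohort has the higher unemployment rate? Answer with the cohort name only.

Standard weights: 0.45, 0.03, 0.07, 0.25, 0.11, 0.03, 0.06.
Cohort C: 0.4500×77.5 + 0.0300×77.7 + 0.0700×84.7 + 0.2500×90.9 + 0.1100×44.8 + 0.0300×29.4 + 0.0600×17.5 = 72.7200 per 1,000.
Cohort B: 0.4500×61.7 + 0.0300×83.6 + 0.0700×69.1 + 0.2500×60.9 + 0.1100×42.1 + 0.0300×27.7 + 0.0600×15.5 = 56.7270 per 1,000.

Cohort C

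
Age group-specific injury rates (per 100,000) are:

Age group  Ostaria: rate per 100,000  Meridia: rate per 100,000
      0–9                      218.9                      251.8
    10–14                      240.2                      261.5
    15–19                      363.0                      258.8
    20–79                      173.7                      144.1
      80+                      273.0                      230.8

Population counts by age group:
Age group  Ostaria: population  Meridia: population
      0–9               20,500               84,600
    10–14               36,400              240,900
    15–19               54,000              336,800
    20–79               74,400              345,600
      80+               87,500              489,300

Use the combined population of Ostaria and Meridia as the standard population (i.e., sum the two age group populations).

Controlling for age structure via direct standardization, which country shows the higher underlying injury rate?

Ostaria

Combined standard total = 1,770,000; weights = 0.0594, 0.1567, 0.2208, 0.2373, 0.3259.
Ostaria: 0.0594×218.9 + 0.1567×240.2 + 0.2208×363.0 + 0.2373×173.7 + 0.3259×273.0 = 260.9574 per 100,000.
Meridia: 0.0594×251.8 + 0.1567×261.5 + 0.2208×258.8 + 0.2373×144.1 + 0.3259×230.8 = 222.4659 per 100,000.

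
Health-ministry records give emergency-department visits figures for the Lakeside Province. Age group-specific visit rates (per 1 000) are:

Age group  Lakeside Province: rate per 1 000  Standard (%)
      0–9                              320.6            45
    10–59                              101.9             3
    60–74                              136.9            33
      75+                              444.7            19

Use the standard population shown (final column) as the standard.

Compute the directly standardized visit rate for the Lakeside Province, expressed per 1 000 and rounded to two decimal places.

Standard weights: 0.45, 0.03, 0.33, 0.19.
Standardized rate: 0.4500×320.6 + 0.0300×101.9 + 0.3300×136.9 + 0.1900×444.7 = 276.9970 per 1 000.

277.00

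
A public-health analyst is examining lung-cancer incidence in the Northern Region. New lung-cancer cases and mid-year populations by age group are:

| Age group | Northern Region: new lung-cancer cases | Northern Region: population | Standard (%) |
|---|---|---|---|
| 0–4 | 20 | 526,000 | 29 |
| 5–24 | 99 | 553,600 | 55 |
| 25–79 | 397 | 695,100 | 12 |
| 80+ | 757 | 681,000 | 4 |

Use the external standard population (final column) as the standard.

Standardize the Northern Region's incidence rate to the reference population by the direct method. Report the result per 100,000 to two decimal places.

Age-specific rates per 100,000 for the Northern Region: 3.80, 17.88, 57.11, 111.16.
Standard weights: 0.29, 0.55, 0.12, 0.04.
Standardized rate: 0.2900×3.80 + 0.5500×17.88 + 0.1200×57.11 + 0.0400×111.16 = 22.2384 per 100,000.

22.24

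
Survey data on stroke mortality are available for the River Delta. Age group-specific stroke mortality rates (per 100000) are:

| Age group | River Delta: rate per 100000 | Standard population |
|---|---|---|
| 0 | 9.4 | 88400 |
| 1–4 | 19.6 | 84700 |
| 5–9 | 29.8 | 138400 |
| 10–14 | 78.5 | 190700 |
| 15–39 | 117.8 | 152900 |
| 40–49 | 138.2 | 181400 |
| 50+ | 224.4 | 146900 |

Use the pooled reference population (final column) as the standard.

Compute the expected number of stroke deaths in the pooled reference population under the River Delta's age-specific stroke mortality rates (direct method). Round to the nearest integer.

976

Expected stroke deaths = Σ (standard pop × age-specific rate ÷ 100000)
= 88400×9.4/100000 + 84700×19.6/100000 + 138400×29.8/100000 + 190700×78.5/100000 + 152900×117.8/100000 + 181400×138.2/100000 + 146900×224.4/100000
= 8.31 + 16.60 + 41.24 + 149.70 + 180.12 + 250.69 + 329.64 = 976.31.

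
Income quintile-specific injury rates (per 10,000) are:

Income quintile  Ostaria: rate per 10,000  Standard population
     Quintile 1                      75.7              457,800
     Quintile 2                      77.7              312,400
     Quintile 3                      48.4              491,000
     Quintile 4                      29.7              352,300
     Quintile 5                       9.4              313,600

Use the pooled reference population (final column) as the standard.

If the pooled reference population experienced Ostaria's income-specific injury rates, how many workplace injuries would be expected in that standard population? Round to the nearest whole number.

9610

Expected workplace injuries = Σ (standard pop × income-specific rate ÷ 10,000)
= 457,800×75.7/10,000 + 312,400×77.7/10,000 + 491,000×48.4/10,000 + 352,300×29.7/10,000 + 313,600×9.4/10,000
= 3465.55 + 2427.35 + 2376.44 + 1046.33 + 294.78 = 9610.45.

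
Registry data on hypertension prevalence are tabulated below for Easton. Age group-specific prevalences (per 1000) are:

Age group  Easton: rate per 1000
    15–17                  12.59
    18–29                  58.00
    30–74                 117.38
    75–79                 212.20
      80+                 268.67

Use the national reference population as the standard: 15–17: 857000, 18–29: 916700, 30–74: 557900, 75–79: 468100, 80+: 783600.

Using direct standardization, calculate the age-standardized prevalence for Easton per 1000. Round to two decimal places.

122.60

Standard total = 3583300; weights = 0.2392, 0.2558, 0.1557, 0.1306, 0.2187.
Standardized rate: 0.2392×12.59 + 0.2558×58.00 + 0.1557×117.38 + 0.1306×212.20 + 0.2187×268.67 = 122.5979 per 1000.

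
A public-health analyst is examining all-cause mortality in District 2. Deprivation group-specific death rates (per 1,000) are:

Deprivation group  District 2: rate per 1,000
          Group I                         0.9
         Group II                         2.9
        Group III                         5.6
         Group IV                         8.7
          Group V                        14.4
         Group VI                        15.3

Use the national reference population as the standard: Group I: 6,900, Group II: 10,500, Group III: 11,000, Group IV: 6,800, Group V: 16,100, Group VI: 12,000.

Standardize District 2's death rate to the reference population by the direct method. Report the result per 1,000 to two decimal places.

Standard total = 63,300; weights = 0.1090, 0.1659, 0.1738, 0.1074, 0.2543, 0.1896.
Standardized rate: 0.1090×0.9 + 0.1659×2.9 + 0.1738×5.6 + 0.1074×8.7 + 0.2543×14.4 + 0.1896×15.3 = 9.0499 per 1,000.

9.05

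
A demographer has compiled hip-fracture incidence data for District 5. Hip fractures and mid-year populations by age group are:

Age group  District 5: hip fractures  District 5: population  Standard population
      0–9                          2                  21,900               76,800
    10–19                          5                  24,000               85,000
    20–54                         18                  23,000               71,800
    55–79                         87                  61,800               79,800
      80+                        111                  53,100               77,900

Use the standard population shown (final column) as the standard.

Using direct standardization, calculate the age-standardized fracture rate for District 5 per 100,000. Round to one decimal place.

91.0

Age-specific rates per 100,000 for District 5: 9.13, 20.83, 78.26, 140.78, 209.04.
Standard total = 391,300; weights = 0.1963, 0.2172, 0.1835, 0.2039, 0.1991.
Standardized rate: 0.1963×9.13 + 0.2172×20.83 + 0.1835×78.26 + 0.2039×140.78 + 0.1991×209.04 = 91.0031 per 100,000.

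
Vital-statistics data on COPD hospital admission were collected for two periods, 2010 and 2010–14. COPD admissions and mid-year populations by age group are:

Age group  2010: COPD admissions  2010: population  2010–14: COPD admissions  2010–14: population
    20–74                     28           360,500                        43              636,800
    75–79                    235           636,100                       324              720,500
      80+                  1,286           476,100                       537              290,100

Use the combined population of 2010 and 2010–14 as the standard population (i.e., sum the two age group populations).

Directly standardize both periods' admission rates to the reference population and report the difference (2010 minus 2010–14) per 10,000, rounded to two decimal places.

Age-specific rates per 10,000 for 2010: 0.78, 3.69, 27.01.
For 2010–14: 0.68, 4.50, 18.51.
Combined standard total = 3,120,100; weights = 0.3196, 0.4348, 0.2456.
2010: 0.3196×0.78 + 0.4348×3.69 + 0.2456×27.01 = 8.4877 per 10,000.
2010–14: 0.3196×0.68 + 0.4348×4.50 + 0.2456×18.51 = 6.7167 per 10,000.
Difference = 8.4877 − 6.7167 = 1.7709.

1.77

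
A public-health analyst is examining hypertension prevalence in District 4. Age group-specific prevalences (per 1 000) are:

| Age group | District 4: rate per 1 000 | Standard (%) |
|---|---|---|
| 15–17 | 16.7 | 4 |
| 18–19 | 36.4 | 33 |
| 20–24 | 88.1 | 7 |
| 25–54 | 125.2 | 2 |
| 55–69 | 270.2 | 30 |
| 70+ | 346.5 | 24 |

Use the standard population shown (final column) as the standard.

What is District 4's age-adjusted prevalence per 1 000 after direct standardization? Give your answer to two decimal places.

185.57

Standard weights: 0.04, 0.33, 0.07, 0.02, 0.30, 0.24.
Standardized rate: 0.0400×16.7 + 0.3300×36.4 + 0.0700×88.1 + 0.0200×125.2 + 0.3000×270.2 + 0.2400×346.5 = 185.5710 per 1 000.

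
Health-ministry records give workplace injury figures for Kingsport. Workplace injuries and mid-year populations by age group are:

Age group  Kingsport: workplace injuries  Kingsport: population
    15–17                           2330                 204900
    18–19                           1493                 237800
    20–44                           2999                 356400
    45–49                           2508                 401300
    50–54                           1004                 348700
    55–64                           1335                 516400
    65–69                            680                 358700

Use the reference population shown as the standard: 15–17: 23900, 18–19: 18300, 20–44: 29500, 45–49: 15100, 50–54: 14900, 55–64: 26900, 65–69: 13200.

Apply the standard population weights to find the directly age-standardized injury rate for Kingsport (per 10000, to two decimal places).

61.12

Age-specific rates per 10000 for Kingsport: 113.71, 62.78, 84.15, 62.50, 28.79, 25.85, 18.96.
Standard total = 141800; weights = 0.1685, 0.1291, 0.2080, 0.1065, 0.1051, 0.1897, 0.0931.
Standardized rate: 0.1685×113.71 + 0.1291×62.78 + 0.2080×84.15 + 0.1065×62.50 + 0.1051×28.79 + 0.1897×25.85 + 0.0931×18.96 = 61.1242 per 10000.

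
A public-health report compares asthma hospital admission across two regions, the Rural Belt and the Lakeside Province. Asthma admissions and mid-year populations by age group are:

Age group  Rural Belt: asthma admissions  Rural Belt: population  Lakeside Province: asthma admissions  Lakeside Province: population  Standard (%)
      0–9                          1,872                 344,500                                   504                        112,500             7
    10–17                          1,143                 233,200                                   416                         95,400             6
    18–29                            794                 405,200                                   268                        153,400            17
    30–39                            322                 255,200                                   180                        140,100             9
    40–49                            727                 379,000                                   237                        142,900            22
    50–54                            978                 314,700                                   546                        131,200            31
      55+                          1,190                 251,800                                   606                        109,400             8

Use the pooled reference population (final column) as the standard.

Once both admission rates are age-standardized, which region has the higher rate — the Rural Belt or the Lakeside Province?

Lakeside Province

Age-specific rates per 10,000 for the Rural Belt: 54.34, 49.01, 19.60, 12.62, 19.18, 31.08, 47.26.
For the Lakeside Province: 44.80, 43.61, 17.47, 12.85, 16.59, 41.62, 55.39.
Standard weights: 0.07, 0.06, 0.17, 0.09, 0.22, 0.31, 0.08.
The Rural Belt: 0.0700×54.34 + 0.0600×49.01 + 0.1700×19.60 + 0.0900×12.62 + 0.2200×19.18 + 0.3100×31.08 + 0.0800×47.26 = 28.8461 per 10,000.
The Lakeside Province: 0.0700×44.80 + 0.0600×43.61 + 0.1700×17.47 + 0.0900×12.85 + 0.2200×16.59 + 0.3100×41.62 + 0.0800×55.39 = 30.8597 per 10,000.
The crude rates (32.18 vs 31.16) would put the Rural Belt higher, but that reflects its age composition; once standardized to a common age structure, the Lakeside Province has the higher underlying rate.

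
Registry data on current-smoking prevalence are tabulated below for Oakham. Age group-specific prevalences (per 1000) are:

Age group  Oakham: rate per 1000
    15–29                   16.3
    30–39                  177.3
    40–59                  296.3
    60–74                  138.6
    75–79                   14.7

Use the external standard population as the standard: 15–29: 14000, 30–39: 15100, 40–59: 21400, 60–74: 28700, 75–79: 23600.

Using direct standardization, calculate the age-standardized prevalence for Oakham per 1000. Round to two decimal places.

Standard total = 102800; weights = 0.1362, 0.1469, 0.2082, 0.2792, 0.2296.
Standardized rate: 0.1362×16.3 + 0.1469×177.3 + 0.2082×296.3 + 0.2792×138.6 + 0.2296×14.7 = 132.0135 per 1000.

132.01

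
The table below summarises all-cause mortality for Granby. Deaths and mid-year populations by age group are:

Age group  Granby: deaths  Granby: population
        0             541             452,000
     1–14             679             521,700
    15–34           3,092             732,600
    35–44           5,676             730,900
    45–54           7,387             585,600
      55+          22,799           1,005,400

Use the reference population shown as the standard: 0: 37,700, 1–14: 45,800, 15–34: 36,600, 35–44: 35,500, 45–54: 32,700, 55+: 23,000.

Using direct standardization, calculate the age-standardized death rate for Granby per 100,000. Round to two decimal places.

Age-specific rates per 100,000 for Granby: 119.69, 130.15, 422.06, 776.58, 1261.44, 2267.65.
Standard total = 211,300; weights = 0.1784, 0.2168, 0.1732, 0.1680, 0.1548, 0.1088.
Standardized rate: 0.1784×119.69 + 0.2168×130.15 + 0.1732×422.06 + 0.1680×776.58 + 0.1548×1261.44 + 0.1088×2267.65 = 695.1929 per 100,000.

695.19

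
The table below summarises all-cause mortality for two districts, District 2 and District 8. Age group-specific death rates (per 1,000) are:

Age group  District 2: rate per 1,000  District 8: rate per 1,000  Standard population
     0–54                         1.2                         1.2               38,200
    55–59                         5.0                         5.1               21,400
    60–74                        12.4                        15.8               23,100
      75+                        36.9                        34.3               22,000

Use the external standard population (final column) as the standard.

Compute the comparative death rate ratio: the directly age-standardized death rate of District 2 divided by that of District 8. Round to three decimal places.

0.982

Standard total = 104,700; weights = 0.3649, 0.2044, 0.2206, 0.2101.
District 2: 0.3649×1.2 + 0.2044×5.0 + 0.2206×12.4 + 0.2101×36.9 = 11.9492 per 1,000.
District 8: 0.3649×1.2 + 0.2044×5.1 + 0.2206×15.8 + 0.2101×34.3 = 12.1734 per 1,000.
Ratio = 11.9492 ÷ 12.1734 = 0.98158.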